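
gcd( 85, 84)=1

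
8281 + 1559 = 9840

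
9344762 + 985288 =10330050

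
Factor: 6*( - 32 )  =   - 192= -2^6*3^1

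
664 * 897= 595608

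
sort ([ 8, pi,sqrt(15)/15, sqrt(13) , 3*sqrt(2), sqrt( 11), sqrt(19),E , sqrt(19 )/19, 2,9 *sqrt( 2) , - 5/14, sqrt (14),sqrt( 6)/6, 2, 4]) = [ - 5/14, sqrt(19)/19,sqrt( 15)/15,sqrt (6)/6, 2,2, E, pi, sqrt(11), sqrt(13 ),  sqrt ( 14), 4, 3*sqrt( 2), sqrt(19), 8, 9*sqrt(2) ]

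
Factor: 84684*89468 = 7576508112 = 2^4*3^1 * 7057^1*22367^1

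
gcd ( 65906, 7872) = 2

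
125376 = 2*62688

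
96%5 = 1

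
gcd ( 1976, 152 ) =152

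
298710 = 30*9957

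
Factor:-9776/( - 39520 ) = 47/190= 2^( - 1)*5^(-1)*19^( - 1 )*47^1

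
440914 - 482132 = -41218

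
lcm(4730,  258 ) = 14190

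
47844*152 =7272288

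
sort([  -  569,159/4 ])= [-569 , 159/4]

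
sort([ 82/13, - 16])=[ - 16, 82/13]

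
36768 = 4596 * 8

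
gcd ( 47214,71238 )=6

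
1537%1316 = 221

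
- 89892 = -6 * 14982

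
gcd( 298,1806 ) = 2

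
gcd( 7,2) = 1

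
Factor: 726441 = 3^1* 242147^1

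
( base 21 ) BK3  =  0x149A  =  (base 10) 5274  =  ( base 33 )4RR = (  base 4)1102122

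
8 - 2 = 6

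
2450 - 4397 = -1947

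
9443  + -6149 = 3294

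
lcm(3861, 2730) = 270270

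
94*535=50290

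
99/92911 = 99/92911 = 0.00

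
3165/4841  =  3165/4841= 0.65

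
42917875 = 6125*7007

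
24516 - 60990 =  - 36474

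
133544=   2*66772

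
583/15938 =583/15938 = 0.04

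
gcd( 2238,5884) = 2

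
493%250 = 243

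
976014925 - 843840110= 132174815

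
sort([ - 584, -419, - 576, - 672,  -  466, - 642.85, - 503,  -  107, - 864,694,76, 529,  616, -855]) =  [-864,-855 , -672, - 642.85, - 584, - 576, - 503, - 466,- 419, -107,76, 529,616,694]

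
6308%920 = 788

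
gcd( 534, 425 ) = 1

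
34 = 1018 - 984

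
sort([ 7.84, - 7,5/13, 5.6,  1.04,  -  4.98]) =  [-7, - 4.98, 5/13, 1.04,5.6,7.84] 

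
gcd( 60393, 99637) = 1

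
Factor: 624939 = 3^1  *7^1*29759^1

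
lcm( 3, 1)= 3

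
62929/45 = 1398 + 19/45 = 1398.42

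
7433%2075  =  1208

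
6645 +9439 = 16084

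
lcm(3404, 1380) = 51060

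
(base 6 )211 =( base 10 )79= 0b1001111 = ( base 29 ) 2L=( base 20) 3j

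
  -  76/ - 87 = 76/87= 0.87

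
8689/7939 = 1 + 750/7939 = 1.09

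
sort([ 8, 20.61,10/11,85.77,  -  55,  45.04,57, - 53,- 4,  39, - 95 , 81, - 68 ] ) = [ - 95, - 68, - 55  , - 53, - 4,  10/11,8, 20.61, 39 , 45.04, 57, 81, 85.77 ]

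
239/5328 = 239/5328 =0.04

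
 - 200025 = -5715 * 35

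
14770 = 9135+5635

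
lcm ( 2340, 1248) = 18720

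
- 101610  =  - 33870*3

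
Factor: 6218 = 2^1*3109^1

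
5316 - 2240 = 3076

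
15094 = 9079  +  6015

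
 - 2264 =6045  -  8309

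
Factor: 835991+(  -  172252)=663739 = 383^1*1733^1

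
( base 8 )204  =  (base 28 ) 4K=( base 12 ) b0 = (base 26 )52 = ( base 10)132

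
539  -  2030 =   -  1491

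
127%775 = 127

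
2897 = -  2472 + 5369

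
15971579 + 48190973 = 64162552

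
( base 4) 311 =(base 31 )1M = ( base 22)29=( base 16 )35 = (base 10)53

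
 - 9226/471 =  - 9226/471 = - 19.59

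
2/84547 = 2/84547= 0.00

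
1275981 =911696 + 364285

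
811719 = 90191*9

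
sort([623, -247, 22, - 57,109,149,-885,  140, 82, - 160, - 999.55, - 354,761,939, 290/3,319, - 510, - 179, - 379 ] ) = [  -  999.55 , - 885, - 510, - 379, - 354, - 247, - 179, - 160, - 57,  22,82, 290/3, 109,140,149, 319 , 623, 761, 939]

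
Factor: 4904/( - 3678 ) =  -2^2*3^( - 1 ) = -4/3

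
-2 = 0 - 2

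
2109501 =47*44883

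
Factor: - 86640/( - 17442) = 760/153 = 2^3*3^( - 2)*5^1*17^( - 1 )*19^1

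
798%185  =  58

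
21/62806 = 21/62806 = 0.00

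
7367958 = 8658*851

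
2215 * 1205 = 2669075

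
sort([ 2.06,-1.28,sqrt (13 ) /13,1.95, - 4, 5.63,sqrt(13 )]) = [-4,-1.28,sqrt(13)/13, 1.95,2.06,sqrt( 13), 5.63]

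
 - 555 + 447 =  - 108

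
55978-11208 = 44770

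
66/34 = 1 +16/17 = 1.94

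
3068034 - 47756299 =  - 44688265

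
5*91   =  455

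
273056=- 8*(  -  34132 )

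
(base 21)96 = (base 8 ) 303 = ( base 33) 5U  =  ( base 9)236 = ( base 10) 195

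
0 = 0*7668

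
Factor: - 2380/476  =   - 5= -  5^1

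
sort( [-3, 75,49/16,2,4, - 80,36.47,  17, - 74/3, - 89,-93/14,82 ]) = [ - 89,-80, - 74/3, - 93/14, - 3 , 2,49/16, 4,17,36.47, 75,82 ] 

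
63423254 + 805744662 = 869167916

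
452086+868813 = 1320899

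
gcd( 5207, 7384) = 1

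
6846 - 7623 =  - 777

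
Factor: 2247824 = 2^4*37^1*3797^1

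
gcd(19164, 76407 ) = 3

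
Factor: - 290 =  - 2^1*5^1*29^1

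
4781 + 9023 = 13804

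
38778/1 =38778=38778.00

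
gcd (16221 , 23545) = 1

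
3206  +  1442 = 4648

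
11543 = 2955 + 8588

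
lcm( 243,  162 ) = 486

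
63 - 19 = 44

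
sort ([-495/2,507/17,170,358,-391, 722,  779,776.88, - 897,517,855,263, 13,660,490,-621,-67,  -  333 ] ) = [ - 897, - 621,-391, - 333, - 495/2,-67,13, 507/17, 170,  263,358,490,517, 660,722,776.88, 779, 855 ]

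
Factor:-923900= - 2^2*5^2 * 9239^1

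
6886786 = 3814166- - 3072620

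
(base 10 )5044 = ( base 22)a96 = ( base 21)b94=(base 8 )11664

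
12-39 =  - 27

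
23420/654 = 35 + 265/327  =  35.81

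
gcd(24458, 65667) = 7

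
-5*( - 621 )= 3105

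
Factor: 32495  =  5^1*67^1*97^1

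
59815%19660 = 835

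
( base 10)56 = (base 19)2i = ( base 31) 1P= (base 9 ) 62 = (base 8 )70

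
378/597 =126/199 = 0.63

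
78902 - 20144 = 58758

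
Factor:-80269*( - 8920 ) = 715999480 = 2^3*5^1*7^1*223^1 * 11467^1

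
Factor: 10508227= 17^1* 618131^1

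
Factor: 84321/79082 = 2^(-1 )*3^5*347^1*39541^(  -  1)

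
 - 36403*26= -946478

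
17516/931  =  18 + 758/931=18.81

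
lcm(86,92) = 3956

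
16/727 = 16/727 = 0.02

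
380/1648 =95/412 = 0.23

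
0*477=0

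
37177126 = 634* 58639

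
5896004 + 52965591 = 58861595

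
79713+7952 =87665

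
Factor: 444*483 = 2^2*3^2*7^1 * 23^1 *37^1 = 214452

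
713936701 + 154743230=868679931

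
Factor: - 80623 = - 37^1*2179^1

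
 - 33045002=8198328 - 41243330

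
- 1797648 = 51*(-35248 )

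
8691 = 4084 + 4607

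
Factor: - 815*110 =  - 2^1*5^2*11^1*163^1 = - 89650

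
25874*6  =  155244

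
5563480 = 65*85592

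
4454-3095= 1359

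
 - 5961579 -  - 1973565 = -3988014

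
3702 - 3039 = 663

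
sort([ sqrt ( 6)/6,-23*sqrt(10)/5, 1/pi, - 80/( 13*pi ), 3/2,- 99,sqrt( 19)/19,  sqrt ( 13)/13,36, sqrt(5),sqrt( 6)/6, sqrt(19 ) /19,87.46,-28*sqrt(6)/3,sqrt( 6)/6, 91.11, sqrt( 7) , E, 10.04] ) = [ - 99, - 28*sqrt( 6)/3, - 23*sqrt( 10)/5, - 80/( 13*pi), sqrt ( 19 ) /19, sqrt( 19)/19,sqrt( 13)/13,1/pi, sqrt(6)/6, sqrt( 6)/6,sqrt( 6 ) /6, 3/2,  sqrt (5),sqrt( 7) , E,10.04, 36, 87.46, 91.11] 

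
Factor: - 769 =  -769^1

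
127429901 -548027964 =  - 420598063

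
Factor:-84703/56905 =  - 5^( - 1 )*19^( - 1)*71^1*599^ (  -  1 )*1193^1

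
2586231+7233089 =9819320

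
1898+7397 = 9295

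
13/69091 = 13/69091 =0.00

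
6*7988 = 47928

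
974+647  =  1621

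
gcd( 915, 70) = 5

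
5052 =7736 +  - 2684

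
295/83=295/83 = 3.55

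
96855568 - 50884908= 45970660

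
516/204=2+9/17 = 2.53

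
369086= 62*5953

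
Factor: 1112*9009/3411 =1113112/379 = 2^3*7^1*11^1* 13^1*139^1*379^(-1)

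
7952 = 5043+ 2909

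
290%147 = 143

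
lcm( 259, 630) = 23310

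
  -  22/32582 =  - 1 + 1480/1481 = -  0.00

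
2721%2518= 203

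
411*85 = 34935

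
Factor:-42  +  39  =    -  3 = -  3^1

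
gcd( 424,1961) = 53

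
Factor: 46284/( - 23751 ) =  - 76/39=-  2^2 * 3^( - 1 )*13^(  -  1)*19^1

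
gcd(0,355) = 355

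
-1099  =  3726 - 4825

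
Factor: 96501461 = 7^1 * 241^1*57203^1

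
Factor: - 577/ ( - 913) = 11^(-1)*83^(-1 )*577^1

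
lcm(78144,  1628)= 78144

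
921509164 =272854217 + 648654947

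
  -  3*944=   -  2832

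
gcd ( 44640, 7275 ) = 15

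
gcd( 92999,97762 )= 1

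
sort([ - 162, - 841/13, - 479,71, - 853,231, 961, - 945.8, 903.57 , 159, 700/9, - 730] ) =[-945.8, - 853, - 730 , - 479, - 162, - 841/13,71,700/9, 159,231, 903.57, 961 ] 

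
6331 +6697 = 13028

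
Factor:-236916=-2^2 * 3^2 * 6581^1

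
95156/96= 23789/24  =  991.21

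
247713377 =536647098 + -288933721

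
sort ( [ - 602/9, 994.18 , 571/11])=[-602/9, 571/11,994.18] 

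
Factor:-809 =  - 809^1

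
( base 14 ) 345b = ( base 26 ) DBN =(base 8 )21611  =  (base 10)9097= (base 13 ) 41AA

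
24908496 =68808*362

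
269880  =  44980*6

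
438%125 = 63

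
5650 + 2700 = 8350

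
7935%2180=1395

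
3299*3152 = 10398448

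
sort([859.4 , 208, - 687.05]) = [  -  687.05,208,859.4]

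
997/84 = 997/84= 11.87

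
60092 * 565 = 33951980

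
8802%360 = 162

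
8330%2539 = 713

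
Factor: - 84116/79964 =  - 21029/19991 = - 17^1 *1237^1*19991^( - 1)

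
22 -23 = -1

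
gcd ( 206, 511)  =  1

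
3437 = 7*491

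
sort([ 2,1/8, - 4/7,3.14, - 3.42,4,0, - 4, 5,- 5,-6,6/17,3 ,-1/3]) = [-6,-5, - 4, - 3.42, - 4/7, -1/3, 0 , 1/8, 6/17,2,3, 3.14,4, 5]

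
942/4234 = 471/2117 = 0.22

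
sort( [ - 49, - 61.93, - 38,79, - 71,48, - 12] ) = [ - 71, - 61.93,- 49,-38 , - 12, 48,79 ]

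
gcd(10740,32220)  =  10740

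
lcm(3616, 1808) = 3616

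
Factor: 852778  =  2^1*426389^1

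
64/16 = 4=4.00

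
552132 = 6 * 92022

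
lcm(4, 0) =0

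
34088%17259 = 16829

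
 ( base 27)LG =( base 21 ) 16G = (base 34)h5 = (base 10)583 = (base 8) 1107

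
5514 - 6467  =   - 953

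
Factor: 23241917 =2207^1 * 10531^1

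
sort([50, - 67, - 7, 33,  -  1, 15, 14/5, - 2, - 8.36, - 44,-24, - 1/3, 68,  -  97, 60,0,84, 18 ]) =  [-97, - 67 , - 44, - 24, - 8.36,-7, - 2,-1,  -  1/3,  0, 14/5, 15, 18,33, 50, 60,  68, 84 ] 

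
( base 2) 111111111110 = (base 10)4094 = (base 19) b69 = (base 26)61C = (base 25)6DJ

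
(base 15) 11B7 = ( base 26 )5f2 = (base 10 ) 3772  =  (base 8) 7274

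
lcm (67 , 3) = 201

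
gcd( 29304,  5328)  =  2664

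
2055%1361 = 694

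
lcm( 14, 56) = 56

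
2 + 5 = 7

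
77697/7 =11099  +  4/7 = 11099.57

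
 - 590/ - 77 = 590/77 = 7.66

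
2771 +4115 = 6886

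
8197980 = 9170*894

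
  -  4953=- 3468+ - 1485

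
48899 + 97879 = 146778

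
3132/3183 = 1044/1061 = 0.98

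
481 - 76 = 405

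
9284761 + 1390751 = 10675512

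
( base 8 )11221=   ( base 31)4TA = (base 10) 4753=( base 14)1A37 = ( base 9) 6461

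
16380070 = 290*56483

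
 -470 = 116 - 586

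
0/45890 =0 = 0.00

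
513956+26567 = 540523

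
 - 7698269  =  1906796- 9605065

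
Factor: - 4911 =-3^1*1637^1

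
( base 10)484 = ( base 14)268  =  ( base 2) 111100100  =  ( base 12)344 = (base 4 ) 13210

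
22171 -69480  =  -47309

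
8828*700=6179600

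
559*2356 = 1317004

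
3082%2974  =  108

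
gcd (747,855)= 9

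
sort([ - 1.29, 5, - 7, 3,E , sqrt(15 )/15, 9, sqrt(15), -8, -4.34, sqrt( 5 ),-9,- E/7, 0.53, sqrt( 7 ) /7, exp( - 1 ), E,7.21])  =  [ - 9,  -  8,-7, - 4.34, - 1.29,- E/7, sqrt(15)/15 , exp(-1),sqrt( 7)/7,0.53, sqrt(5 ), E, E, 3,sqrt(15),5,7.21,9]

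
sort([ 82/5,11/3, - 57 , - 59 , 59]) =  [ - 59, - 57,11/3,82/5, 59]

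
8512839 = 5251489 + 3261350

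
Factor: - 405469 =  - 47^1*8627^1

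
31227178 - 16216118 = 15011060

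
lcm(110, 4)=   220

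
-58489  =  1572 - 60061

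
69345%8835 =7500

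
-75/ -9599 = 75/9599 = 0.01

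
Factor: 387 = 3^2*43^1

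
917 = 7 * 131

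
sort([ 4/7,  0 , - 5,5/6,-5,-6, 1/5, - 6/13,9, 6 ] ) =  [  -  6, - 5, - 5,- 6/13, 0,  1/5,4/7, 5/6, 6,9]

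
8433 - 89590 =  - 81157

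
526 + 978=1504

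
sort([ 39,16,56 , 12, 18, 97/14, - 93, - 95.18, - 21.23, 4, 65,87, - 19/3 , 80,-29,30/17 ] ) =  [ - 95.18, - 93, - 29, - 21.23, - 19/3,30/17,4,97/14,12,16,18, 39,56,65,80,  87]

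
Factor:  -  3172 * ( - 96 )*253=77041536 =2^7 *3^1 *11^1 * 13^1 * 23^1*61^1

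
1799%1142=657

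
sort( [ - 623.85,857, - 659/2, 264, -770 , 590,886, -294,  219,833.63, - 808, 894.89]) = [ - 808, - 770, - 623.85, - 659/2, - 294, 219 , 264,590, 833.63, 857,886, 894.89] 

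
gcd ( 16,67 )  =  1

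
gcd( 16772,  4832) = 4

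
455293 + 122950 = 578243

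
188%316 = 188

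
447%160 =127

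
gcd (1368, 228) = 228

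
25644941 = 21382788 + 4262153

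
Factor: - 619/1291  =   -619^1*1291^( - 1) 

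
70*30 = 2100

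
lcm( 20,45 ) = 180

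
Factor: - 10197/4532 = - 9/4  =  - 2^( - 2 )* 3^2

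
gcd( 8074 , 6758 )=2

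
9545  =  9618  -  73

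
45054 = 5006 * 9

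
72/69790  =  36/34895 = 0.00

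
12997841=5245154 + 7752687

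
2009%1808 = 201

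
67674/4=16918 + 1/2 = 16918.50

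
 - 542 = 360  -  902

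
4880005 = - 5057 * ( - 965) 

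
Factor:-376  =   - 2^3 * 47^1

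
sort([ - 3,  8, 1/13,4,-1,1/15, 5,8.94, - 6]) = [-6,-3,-1,1/15,  1/13,4,5, 8,  8.94 ] 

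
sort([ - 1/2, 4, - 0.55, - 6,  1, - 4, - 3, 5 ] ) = [ - 6 ,- 4, - 3, - 0.55, -1/2, 1,4, 5]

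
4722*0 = 0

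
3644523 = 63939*57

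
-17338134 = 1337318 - 18675452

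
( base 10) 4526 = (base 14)1914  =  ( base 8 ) 10656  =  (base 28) 5li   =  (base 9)6178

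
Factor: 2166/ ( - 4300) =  -1083/2150 = - 2^ ( - 1 )*3^1 * 5^(-2 )*19^2* 43^(-1 ) 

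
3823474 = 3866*989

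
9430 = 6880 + 2550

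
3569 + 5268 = 8837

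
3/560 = 3/560 = 0.01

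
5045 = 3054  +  1991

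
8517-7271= 1246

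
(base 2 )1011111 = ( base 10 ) 95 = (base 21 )4b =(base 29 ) 38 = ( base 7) 164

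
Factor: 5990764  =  2^2*13^1*23^1 * 5009^1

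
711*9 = 6399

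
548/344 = 1 + 51/86 = 1.59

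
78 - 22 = 56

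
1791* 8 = 14328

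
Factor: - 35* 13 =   -  455 = - 5^1* 7^1 *13^1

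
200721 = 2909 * 69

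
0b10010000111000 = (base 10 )9272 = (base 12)5448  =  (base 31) 9K3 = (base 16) 2438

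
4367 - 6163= -1796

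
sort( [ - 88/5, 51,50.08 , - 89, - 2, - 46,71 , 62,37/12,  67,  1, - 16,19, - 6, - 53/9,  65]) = [ - 89, - 46, - 88/5,-16  , - 6,-53/9,  -  2,1,  37/12,19  ,  50.08,51,  62, 65,  67, 71 ] 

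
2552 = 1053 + 1499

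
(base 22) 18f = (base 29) n8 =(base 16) 2a3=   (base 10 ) 675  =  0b1010100011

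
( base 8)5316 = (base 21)65F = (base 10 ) 2766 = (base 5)42031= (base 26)42A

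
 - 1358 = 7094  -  8452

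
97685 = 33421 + 64264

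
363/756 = 121/252 =0.48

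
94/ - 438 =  - 47/219 = - 0.21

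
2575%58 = 23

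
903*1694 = 1529682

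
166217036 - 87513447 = 78703589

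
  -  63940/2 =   -  31970 = - 31970.00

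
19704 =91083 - 71379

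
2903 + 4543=7446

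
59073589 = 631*93619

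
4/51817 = 4/51817 = 0.00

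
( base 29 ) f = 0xF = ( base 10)15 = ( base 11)14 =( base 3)120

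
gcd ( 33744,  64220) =76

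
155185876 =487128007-331942131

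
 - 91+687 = 596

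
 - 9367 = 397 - 9764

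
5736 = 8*717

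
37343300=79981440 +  - 42638140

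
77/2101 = 7/191 = 0.04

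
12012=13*924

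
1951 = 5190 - 3239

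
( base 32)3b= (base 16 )6b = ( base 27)3Q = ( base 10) 107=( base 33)38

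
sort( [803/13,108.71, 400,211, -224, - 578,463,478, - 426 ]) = [- 578, - 426,-224 , 803/13,108.71, 211, 400,  463, 478]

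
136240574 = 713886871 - 577646297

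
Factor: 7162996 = 2^2*1790749^1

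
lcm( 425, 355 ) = 30175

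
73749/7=73749/7 = 10535.57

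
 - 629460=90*( - 6994)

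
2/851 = 2/851 = 0.00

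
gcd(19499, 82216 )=1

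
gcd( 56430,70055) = 5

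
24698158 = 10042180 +14655978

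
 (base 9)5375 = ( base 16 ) F74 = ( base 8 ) 7564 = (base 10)3956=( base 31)43j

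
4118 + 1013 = 5131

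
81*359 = 29079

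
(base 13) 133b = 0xAC2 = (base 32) 2m2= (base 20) 6he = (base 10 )2754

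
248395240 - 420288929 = -171893689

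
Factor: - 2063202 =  - 2^1*3^1*41^1 * 8387^1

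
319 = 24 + 295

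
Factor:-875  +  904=29 = 29^1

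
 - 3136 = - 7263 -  -4127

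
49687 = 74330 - 24643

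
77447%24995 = 2462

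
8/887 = 8/887=0.01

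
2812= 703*4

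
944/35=944/35=26.97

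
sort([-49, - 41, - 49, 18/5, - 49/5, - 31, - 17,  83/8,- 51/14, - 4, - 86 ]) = [ - 86, - 49, - 49,- 41, - 31, - 17, - 49/5, - 4,  -  51/14,  18/5, 83/8]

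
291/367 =291/367 = 0.79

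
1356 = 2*678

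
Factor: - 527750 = - 2^1*5^3*2111^1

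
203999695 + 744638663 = 948638358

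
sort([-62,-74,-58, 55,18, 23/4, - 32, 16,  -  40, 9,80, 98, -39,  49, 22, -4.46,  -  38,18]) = [-74, - 62,  -  58,- 40,-39,-38,-32,-4.46,23/4, 9, 16, 18,18, 22, 49,55,80, 98]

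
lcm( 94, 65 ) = 6110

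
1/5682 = 1/5682 = 0.00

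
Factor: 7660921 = 7660921^1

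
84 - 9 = 75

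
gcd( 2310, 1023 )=33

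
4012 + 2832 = 6844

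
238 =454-216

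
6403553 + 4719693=11123246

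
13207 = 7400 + 5807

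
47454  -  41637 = 5817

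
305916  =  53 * 5772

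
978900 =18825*52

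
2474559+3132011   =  5606570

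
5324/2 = 2662 = 2662.00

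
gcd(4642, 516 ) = 2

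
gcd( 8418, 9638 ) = 122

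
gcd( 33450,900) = 150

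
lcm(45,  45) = 45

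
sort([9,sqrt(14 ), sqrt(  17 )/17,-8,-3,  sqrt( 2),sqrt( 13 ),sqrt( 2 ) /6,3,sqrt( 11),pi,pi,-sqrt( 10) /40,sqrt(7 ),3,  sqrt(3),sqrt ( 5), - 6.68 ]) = [ - 8, - 6.68, -3, - sqrt( 10) /40, sqrt( 2 ) /6 , sqrt( 17)/17,sqrt(2 ), sqrt( 3),sqrt(5) , sqrt( 7),3, 3,pi,pi,sqrt( 11),sqrt( 13), sqrt( 14),9]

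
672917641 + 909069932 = 1581987573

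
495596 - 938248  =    -  442652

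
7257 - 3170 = 4087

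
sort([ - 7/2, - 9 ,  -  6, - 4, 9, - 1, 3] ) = [- 9, - 6, - 4, - 7/2, - 1,  3,9]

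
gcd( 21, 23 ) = 1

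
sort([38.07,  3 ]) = [3, 38.07]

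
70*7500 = 525000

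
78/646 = 39/323 = 0.12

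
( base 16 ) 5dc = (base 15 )6a0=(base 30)1K0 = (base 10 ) 1500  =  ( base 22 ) 324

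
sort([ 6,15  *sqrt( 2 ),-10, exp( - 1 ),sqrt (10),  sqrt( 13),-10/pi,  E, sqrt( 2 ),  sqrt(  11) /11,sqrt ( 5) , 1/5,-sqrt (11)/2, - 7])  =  [-10, - 7, - 10/pi,-sqrt( 11 )/2, 1/5,sqrt( 11) /11, exp( -1),sqrt( 2), sqrt( 5), E, sqrt( 10 ), sqrt(13), 6, 15*sqrt( 2 )]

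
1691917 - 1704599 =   -  12682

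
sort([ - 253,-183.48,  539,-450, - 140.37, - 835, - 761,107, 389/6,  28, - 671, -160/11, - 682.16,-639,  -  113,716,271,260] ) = [ - 835,-761, - 682.16,  -  671, -639, - 450,-253, - 183.48,-140.37, - 113,  -  160/11, 28, 389/6, 107, 260,271, 539,716 ] 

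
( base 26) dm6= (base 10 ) 9366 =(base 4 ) 2102112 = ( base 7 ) 36210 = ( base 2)10010010010110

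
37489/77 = 37489/77 = 486.87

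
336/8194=168/4097 = 0.04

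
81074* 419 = 33970006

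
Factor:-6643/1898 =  - 7/2 = - 2^( - 1)*7^1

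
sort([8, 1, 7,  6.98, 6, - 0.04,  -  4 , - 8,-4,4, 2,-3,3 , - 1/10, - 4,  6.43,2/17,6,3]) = [ - 8,  -  4,  -  4, - 4, - 3, - 1/10, - 0.04,2/17,1,2,3, 3,4, 6,6,6.43, 6.98,7, 8]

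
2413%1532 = 881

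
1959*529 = 1036311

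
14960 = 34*440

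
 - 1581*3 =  - 4743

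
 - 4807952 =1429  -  4809381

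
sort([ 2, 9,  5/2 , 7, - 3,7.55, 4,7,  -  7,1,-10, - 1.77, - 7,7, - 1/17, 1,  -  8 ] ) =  [-10,  -  8, - 7,  -  7, - 3,  -  1.77, - 1/17 , 1,1, 2, 5/2,4,7, 7, 7,7.55,9]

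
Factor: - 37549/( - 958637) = 37549^1*958637^(-1 ) 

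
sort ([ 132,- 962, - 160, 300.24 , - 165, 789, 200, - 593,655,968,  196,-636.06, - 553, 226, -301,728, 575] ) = [ - 962,  -  636.06, - 593, - 553, - 301, - 165, - 160, 132, 196,  200 , 226, 300.24, 575, 655, 728,789, 968] 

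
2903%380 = 243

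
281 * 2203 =619043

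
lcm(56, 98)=392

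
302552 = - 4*(-75638)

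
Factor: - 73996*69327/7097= -2^2*3^2*  13^1*47^( - 1) * 151^( - 1)*1423^1*7703^1 = - 5129920692/7097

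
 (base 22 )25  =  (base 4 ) 301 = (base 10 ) 49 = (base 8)61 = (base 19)2B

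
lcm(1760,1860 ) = 163680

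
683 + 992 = 1675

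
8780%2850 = 230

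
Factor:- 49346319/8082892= - 2^( - 2)*3^1*11^1*1495343^1*2020723^( - 1)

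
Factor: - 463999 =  - 19^1*24421^1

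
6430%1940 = 610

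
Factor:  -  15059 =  - 11^1*37^2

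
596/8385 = 596/8385 = 0.07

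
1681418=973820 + 707598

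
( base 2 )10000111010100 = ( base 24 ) f0k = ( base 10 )8660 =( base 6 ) 104032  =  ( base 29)a8i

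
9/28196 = 9/28196 = 0.00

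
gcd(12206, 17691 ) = 1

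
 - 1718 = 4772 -6490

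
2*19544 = 39088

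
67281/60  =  1121 + 7/20 = 1121.35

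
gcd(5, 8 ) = 1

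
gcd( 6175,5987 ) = 1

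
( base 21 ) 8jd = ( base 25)67f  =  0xf64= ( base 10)3940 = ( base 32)3r4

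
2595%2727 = 2595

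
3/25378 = 3/25378 = 0.00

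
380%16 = 12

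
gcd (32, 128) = 32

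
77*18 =1386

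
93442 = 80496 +12946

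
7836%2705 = 2426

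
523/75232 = 523/75232 = 0.01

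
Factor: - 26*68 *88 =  - 2^6 * 11^1  *  13^1 *17^1 = -155584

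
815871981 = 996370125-180498144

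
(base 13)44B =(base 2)1011100011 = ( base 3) 1000101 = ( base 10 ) 739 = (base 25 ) 14E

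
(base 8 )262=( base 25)73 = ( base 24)7A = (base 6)454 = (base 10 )178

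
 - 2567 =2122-4689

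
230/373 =230/373=0.62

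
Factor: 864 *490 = 423360 = 2^6*3^3*5^1*7^2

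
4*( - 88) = -352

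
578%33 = 17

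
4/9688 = 1/2422 = 0.00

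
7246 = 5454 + 1792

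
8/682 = 4/341 = 0.01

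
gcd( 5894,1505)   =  7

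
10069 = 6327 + 3742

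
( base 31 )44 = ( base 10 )128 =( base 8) 200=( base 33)3T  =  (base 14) 92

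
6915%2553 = 1809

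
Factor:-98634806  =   - 2^1*49317403^1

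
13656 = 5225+8431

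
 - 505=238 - 743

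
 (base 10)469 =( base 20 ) 139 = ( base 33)e7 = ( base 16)1d5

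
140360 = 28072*5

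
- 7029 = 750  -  7779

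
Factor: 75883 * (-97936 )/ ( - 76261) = 7431677488/76261= 2^4* 6121^1*75883^1* 76261^(  -  1)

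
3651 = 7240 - 3589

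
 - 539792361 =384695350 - 924487711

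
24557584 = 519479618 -494922034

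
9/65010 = 3/21670 = 0.00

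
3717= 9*413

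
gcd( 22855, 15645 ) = 35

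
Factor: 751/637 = 7^( - 2 )*13^ (  -  1) * 751^1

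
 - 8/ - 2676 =2/669 = 0.00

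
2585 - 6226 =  - 3641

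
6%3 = 0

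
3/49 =3/49 = 0.06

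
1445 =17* 85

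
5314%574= 148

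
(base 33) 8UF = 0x25f5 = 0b10010111110101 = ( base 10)9717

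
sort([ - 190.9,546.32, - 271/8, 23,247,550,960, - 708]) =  [-708,-190.9, - 271/8,23,247 , 546.32,  550,960 ]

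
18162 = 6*3027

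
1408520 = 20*70426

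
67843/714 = 67843/714 = 95.02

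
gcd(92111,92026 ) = 1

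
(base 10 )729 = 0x2d9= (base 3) 1000000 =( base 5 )10404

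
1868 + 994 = 2862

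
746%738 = 8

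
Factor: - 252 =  - 2^2*3^2 * 7^1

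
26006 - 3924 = 22082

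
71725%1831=316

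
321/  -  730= - 321/730 = -0.44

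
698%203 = 89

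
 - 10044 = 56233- 66277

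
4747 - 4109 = 638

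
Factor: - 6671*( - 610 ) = 4069310 = 2^1*5^1*7^1 * 61^1*953^1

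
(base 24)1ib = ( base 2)1111111011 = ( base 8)1773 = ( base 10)1019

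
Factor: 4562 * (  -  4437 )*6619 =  - 133979110686 = - 2^1*3^2*17^1*29^1*2281^1*6619^1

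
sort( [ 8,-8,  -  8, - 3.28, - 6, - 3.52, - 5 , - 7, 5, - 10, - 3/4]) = [ - 10,-8, - 8,-7,  -  6, - 5,  -  3.52 ,  -  3.28, - 3/4 , 5,8]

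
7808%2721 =2366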